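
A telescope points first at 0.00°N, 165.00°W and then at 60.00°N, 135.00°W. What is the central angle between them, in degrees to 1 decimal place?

With latitudes φ₁ = 0.000°, φ₂ = 60.000° and longitude difference Δλ = 30.000°:
cos c = sin φ₁ sin φ₂ + cos φ₁ cos φ₂ cos Δλ = (0.0000)(0.8660) + (1.0000)(0.5000)(0.8660) = 0.43301,
so c = arccos(0.43301) = 1.12296 rad.
So the angular separation is 64.3°.

64.3°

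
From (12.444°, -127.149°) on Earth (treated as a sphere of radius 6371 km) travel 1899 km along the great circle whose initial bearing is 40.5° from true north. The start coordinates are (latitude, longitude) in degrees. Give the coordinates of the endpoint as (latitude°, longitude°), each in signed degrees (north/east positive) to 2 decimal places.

25.09°, -114.99°

Angular distance δ = d/R = 1899/6371 = 0.29807 rad; initial bearing θ = 0.7069 rad.
sin φ₂ = sin φ₁ cos δ + cos φ₁ sin δ cos θ = (0.2155)(0.9559) + (0.9765)(0.2937)(0.7604) = 0.4240, so φ₂ = 25.09°.
Δλ = atan2(sin θ sin δ cos φ₁, cos δ − sin φ₁ sin φ₂) = atan2(0.1862, 0.8645) = 12.157°.
λ₂ = -127.149° + 12.157° = -114.99°.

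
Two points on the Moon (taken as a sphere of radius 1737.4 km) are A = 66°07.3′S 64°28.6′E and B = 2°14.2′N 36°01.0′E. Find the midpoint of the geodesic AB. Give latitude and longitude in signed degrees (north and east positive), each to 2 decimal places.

Central angle δ = 1.2452 rad. Interpolating on the sphere with fraction f = 0.5:
P = [sin((1−f)δ)·A + sin(fδ)·B] / sin δ = 0.6155·A + 0.6155·B in Cartesian coordinates,
giving P = (0.6048, 0.5865, -0.5388), i.e. latitude -32.60°, longitude 44.12°.

-32.60°, 44.12°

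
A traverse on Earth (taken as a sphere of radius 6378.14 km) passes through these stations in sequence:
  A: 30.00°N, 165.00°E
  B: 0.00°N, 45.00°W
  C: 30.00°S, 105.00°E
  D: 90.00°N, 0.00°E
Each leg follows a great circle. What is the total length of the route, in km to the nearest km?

44214 km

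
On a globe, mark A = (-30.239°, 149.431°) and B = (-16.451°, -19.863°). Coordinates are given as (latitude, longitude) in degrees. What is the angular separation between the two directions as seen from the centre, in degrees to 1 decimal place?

Let φ₁ = -0.5278 rad, φ₂ = -0.2871 rad, and Δλ = -2.9547 rad.
cos c = sin φ₁ sin φ₂ + cos φ₁ cos φ₂ cos Δλ = (-0.5036)(-0.2832) + (0.8639)(0.9591)(-0.9826) = -0.67152,
so c = arccos(-0.67152) = 2.30706 rad.
So the angular separation is 132.2°.

132.2°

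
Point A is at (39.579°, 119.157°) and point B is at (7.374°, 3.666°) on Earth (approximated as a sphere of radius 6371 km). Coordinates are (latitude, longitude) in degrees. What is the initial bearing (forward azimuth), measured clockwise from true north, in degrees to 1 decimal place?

292.5°

Δλ = -115.491° = -2.0157 rad.
y = sin Δλ · cos φ₂ = (-0.9027)(0.9917) = -0.8952
x = cos φ₁ sin φ₂ − sin φ₁ cos φ₂ cos Δλ = (0.7707)(0.1283) − (0.6371)(0.9917)(-0.4304) = 0.3709
θ = atan2(y, x) = -67.50°; adding 360° gives 292.5°.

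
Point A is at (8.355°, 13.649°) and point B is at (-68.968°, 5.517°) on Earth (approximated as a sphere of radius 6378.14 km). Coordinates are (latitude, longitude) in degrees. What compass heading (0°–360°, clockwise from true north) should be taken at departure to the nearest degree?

183°

With φ₁ = 0.1458, φ₂ = -1.2037, Δλ = -0.1419 rad, the forward-azimuth formula gives
θ = atan2( sin Δλ cos φ₂ , cos φ₁ sin φ₂ − sin φ₁ cos φ₂ cos Δλ ) = atan2(-0.0508, -0.9751) = -177.02°.
Adding 360° brings this into [0°, 360°): 183°.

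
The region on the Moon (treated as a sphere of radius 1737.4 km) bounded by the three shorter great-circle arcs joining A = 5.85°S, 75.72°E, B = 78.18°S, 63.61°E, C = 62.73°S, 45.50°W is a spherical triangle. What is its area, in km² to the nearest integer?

Side lengths (central angles): a = 0.5748, b = 1.7170, c = 1.2672 rad; semiperimeter s = 1.7795.
By l'Huilier's theorem, tan(E/4) = √[tan(s/2) tan((s−a)/2) tan((s−b)/2) tan((s−c)/2)], giving spherical excess E = 0.3326 rad.
Area = E·R² = 0.3326 × (1737.4)² ≈ 1004050 km².

1004050 km²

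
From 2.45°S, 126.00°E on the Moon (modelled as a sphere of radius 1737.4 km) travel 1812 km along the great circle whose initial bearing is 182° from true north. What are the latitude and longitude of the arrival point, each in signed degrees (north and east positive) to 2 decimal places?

-62.14°, 122.30°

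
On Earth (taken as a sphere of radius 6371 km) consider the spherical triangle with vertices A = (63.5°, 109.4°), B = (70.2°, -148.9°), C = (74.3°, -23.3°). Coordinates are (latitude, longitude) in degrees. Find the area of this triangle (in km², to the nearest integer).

Side lengths (central angles): a = 0.5502, b = 0.6767, c = 0.6243 rad; semiperimeter s = 0.9256.
By l'Huilier's theorem, tan(E/4) = √[tan(s/2) tan((s−a)/2) tan((s−b)/2) tan((s−c)/2)], giving spherical excess E = 0.1696 rad.
Area = E·R² = 0.1696 × (6371)² ≈ 6883152 km².

6883152 km²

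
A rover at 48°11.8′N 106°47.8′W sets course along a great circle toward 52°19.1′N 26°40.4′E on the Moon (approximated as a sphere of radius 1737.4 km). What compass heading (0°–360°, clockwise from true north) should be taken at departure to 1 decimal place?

Δλ = 133.470° = 2.3295 rad.
y = sin Δλ · cos φ₂ = (0.7257)(0.6113) = 0.4436
x = cos φ₁ sin φ₂ − sin φ₁ cos φ₂ cos Δλ = (0.6666)(0.7914) − (0.7454)(0.6113)(-0.6880) = 0.8410
θ = atan2(y, x) = 27.81°, so the bearing is 27.8°.

27.8°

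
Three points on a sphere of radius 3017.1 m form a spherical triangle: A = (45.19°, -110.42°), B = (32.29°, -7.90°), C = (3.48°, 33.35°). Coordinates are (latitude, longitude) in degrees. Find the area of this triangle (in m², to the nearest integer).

2698658 m²

Side lengths (central angles): a = 0.8409, b = 2.1228, c = 1.3183 rad; semiperimeter s = 2.1410.
By l'Huilier's theorem, tan(E/4) = √[tan(s/2) tan((s−a)/2) tan((s−b)/2) tan((s−c)/2)], giving spherical excess E = 0.2965 rad.
Area = E·R² = 0.2965 × (3017.1)² ≈ 2698658 m².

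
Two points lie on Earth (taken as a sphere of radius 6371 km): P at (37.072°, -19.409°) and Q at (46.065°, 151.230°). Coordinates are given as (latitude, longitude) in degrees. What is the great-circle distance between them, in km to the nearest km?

In radians: φ₁ = 0.6470, φ₂ = 0.8040, Δλ = 170.639° = 2.9782 rad.
cos c = sin φ₁ sin φ₂ + cos φ₁ cos φ₂ cos Δλ = (0.6028)(0.7201) + (0.7979)(0.6938)(-0.9867) = -0.11212,
so c = arccos(-0.11212) = 1.68316 rad.
Distance = R·c = 6371 × 1.6832 ≈ 10723 km.

10723 km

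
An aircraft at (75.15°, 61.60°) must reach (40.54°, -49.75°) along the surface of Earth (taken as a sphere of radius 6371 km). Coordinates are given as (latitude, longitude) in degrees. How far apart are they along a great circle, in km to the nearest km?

Let φ₁ = 1.3116 rad, φ₂ = 0.7076 rad, and Δλ = -1.9434 rad.
Haversine: a = sin²(Δφ/2) + cos φ₁ cos φ₂ sin²(Δλ/2) = 0.0885 + (0.2563)(0.7600)(0.6820) = 0.22132.
Central angle c = 2·arcsin(√a) = 0.97959 rad.
Distance = R·c = 6371 × 0.9796 ≈ 6241 km.

6241 km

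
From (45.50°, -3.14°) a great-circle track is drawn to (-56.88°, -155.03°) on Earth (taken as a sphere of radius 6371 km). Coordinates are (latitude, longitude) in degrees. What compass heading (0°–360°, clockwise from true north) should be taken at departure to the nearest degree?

227°

With φ₁ = 0.7941, φ₂ = -0.9927, Δλ = -2.6510 rad, the forward-azimuth formula gives
θ = atan2( sin Δλ cos φ₂ , cos φ₁ sin φ₂ − sin φ₁ cos φ₂ cos Δλ ) = atan2(-0.2574, -0.2433) = -133.38°.
Adding 360° brings this into [0°, 360°): 227°.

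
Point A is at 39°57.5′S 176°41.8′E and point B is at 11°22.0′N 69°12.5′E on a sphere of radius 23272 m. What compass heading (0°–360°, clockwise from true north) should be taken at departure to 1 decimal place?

With φ₁ = -0.6974, φ₂ = 0.1984, Δλ = -1.8760 rad, the forward-azimuth formula gives
θ = atan2( sin Δλ cos φ₂ , cos φ₁ sin φ₂ − sin φ₁ cos φ₂ cos Δλ ) = atan2(-0.9351, -0.0381) = -92.34°.
Adding 360° brings this into [0°, 360°): 267.7°.

267.7°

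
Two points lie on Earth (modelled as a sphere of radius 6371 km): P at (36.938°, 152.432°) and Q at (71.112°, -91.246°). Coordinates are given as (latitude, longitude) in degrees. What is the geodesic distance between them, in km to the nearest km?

Let φ₁ = 0.6447 rad, φ₂ = 1.2411 rad, and Δλ = 2.0302 rad.
Haversine: a = sin²(Δφ/2) + cos φ₁ cos φ₂ sin²(Δλ/2) = 0.0863 + (0.7993)(0.3237)(0.7217) = 0.27307.
Central angle c = 2·arcsin(√a) = 1.09970 rad.
Distance = R·c = 6371 × 1.0997 ≈ 7006 km.

7006 km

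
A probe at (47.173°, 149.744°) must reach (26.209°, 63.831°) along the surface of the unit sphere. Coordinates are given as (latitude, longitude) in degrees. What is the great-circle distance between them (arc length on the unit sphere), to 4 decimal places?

1.1946

Let φ₁ = 0.8233 rad, φ₂ = 0.4574 rad, and Δλ = -1.4995 rad.
Haversine: a = sin²(Δφ/2) + cos φ₁ cos φ₂ sin²(Δλ/2) = 0.0331 + (0.6798)(0.8972)(0.4644) = 0.31631.
Central angle c = 2·arcsin(√a) = 1.19461 rad.
On the unit sphere the arc length equals the central angle: 1.1946.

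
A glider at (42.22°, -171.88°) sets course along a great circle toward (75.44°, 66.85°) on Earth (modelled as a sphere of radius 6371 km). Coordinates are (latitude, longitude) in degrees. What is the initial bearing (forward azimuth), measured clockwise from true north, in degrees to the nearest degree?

345°

With φ₁ = 0.7369, φ₂ = 1.3167, Δλ = -2.1166 rad, the forward-azimuth formula gives
θ = atan2( sin Δλ cos φ₂ , cos φ₁ sin φ₂ − sin φ₁ cos φ₂ cos Δλ ) = atan2(-0.2149, 0.8045) = -14.95°.
Adding 360° brings this into [0°, 360°): 345°.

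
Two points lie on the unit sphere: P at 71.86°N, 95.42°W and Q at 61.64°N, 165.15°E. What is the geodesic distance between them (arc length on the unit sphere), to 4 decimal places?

With latitudes φ₁ = 71.860°, φ₂ = 61.640° and longitude difference Δλ = -99.430°:
Haversine: a = sin²(Δφ/2) + cos φ₁ cos φ₂ sin²(Δλ/2) = 0.0079 + (0.3113)(0.4750)(0.5819) = 0.09399.
Central angle c = 2·arcsin(√a) = 0.62320 rad.
On the unit sphere the arc length equals the central angle: 0.6232.

0.6232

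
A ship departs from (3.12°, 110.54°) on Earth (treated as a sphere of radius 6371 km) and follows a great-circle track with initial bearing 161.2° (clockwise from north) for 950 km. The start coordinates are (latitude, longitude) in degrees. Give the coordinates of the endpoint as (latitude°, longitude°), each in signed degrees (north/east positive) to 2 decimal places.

Angular distance δ = d/R = 950/6371 = 0.14911 rad; initial bearing θ = 2.8135 rad.
sin φ₂ = sin φ₁ cos δ + cos φ₁ sin δ cos θ = (0.0544)(0.9889) + (0.9985)(0.1486)(-0.9466) = -0.0866, so φ₂ = -4.97°.
Δλ = atan2(sin θ sin δ cos φ₁, cos δ − sin φ₁ sin φ₂) = atan2(0.0478, 0.9936) = 2.755°.
λ₂ = 110.540° + 2.755° = 113.29°.

-4.97°, 113.29°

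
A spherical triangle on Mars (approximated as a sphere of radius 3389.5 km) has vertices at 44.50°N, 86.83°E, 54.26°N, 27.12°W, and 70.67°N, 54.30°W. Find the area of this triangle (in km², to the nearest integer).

2446759 km²

Side lengths (central angles): a = 0.3542, b = 1.0729, c = 1.1595 rad; semiperimeter s = 1.2933.
By l'Huilier's theorem, tan(E/4) = √[tan(s/2) tan((s−a)/2) tan((s−b)/2) tan((s−c)/2)], giving spherical excess E = 0.2130 rad.
Area = E·R² = 0.2130 × (3389.5)² ≈ 2446759 km².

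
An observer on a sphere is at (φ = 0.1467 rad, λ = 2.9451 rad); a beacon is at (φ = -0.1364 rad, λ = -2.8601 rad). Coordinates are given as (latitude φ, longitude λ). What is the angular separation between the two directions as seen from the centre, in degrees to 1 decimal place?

31.8°

Let φ₁ = 0.1467 rad, φ₂ = -0.1364 rad, and Δλ = 0.4780 rad.
Haversine: a = sin²(Δφ/2) + cos φ₁ cos φ₂ sin²(Δλ/2) = 0.0199 + (0.9893)(0.9907)(0.0560) = 0.07482.
Central angle c = 2·arcsin(√a) = 0.55414 rad.
So the angular separation is 31.8°.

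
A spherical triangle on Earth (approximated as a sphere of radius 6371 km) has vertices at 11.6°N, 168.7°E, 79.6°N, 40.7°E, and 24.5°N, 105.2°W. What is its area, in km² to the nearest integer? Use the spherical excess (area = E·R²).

45753486 km²

Side lengths (central angles): a = 1.2955, b = 1.4263, c = 1.4818 rad; semiperimeter s = 2.1018.
By l'Huilier's theorem, tan(E/4) = √[tan(s/2) tan((s−a)/2) tan((s−b)/2) tan((s−c)/2)], giving spherical excess E = 1.1272 rad.
Area = E·R² = 1.1272 × (6371)² ≈ 45753486 km².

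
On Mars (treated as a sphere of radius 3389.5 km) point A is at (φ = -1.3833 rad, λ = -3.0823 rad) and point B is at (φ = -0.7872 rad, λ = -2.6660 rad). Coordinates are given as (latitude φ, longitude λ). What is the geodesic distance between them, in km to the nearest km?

With latitudes φ₁ = -79.257°, φ₂ = -45.103° and longitude difference Δλ = 23.852°:
cos c = sin φ₁ sin φ₂ + cos φ₁ cos φ₂ cos Δλ = (-0.9825)(-0.7084) + (0.1864)(0.7058)(0.9146) = 0.81629,
so c = arccos(0.81629) = 0.61583 rad.
Distance = R·c = 3389.5 × 0.6158 ≈ 2087 km.

2087 km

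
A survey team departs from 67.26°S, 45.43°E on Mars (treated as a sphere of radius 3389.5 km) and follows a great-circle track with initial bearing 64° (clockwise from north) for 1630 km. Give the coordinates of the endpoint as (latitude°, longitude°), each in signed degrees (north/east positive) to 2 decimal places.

-47.67°, 83.56°

Angular distance δ = d/R = 1630/3389.5 = 0.48090 rad; initial bearing θ = 1.1170 rad.
sin φ₂ = sin φ₁ cos δ + cos φ₁ sin δ cos θ = (-0.9223)(0.8866) + (0.3866)(0.4626)(0.4384) = -0.7393, so φ₂ = -47.67°.
Δλ = atan2(sin θ sin δ cos φ₁, cos δ − sin φ₁ sin φ₂) = atan2(0.1607, 0.2048) = 38.127°.
λ₂ = 45.430° + 38.127° = 83.56°.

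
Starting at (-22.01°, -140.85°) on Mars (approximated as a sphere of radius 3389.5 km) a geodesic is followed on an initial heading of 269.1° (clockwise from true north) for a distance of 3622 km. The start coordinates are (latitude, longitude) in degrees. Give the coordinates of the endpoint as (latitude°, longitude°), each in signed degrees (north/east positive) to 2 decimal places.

Angular distance δ = d/R = 3622/3389.5 = 1.06859 rad; initial bearing θ = 4.6967 rad.
sin φ₂ = sin φ₁ cos δ + cos φ₁ sin δ cos θ = (-0.3748)(0.4814) + (0.9271)(0.8765)(-0.0157) = -0.1932, so φ₂ = -11.14°.
Δλ = atan2(sin θ sin δ cos φ₁, cos δ − sin φ₁ sin φ₂) = atan2(-0.8125, 0.4090) = -63.283°.
λ₂ = -140.850° − 63.283° = -204.13° → 155.87° after wrapping to (−180°, 180°].

-11.14°, 155.87°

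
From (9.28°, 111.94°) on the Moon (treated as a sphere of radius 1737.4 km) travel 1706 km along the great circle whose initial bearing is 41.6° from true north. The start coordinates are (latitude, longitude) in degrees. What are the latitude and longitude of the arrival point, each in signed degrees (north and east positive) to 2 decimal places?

44.69°, 162.89°

Angular distance δ = d/R = 1706/1737.4 = 0.98193 rad; initial bearing θ = 0.7261 rad.
sin φ₂ = sin φ₁ cos δ + cos φ₁ sin δ cos θ = (0.1613)(0.5554) + (0.9869)(0.8316)(0.7478) = 0.7033, so φ₂ = 44.69°.
Δλ = atan2(sin θ sin δ cos φ₁, cos δ − sin φ₁ sin φ₂) = atan2(0.5449, 0.4420) = 50.950°.
λ₂ = 111.940° + 50.950° = 162.89°.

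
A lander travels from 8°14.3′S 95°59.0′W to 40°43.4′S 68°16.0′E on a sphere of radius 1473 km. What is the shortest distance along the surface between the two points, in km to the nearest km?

In radians: φ₁ = -0.1438, φ₂ = -0.7108, Δλ = 164.250° = 2.8667 rad.
cos c = sin φ₁ sin φ₂ + cos φ₁ cos φ₂ cos Δλ = (-0.1433)(-0.6524) + (0.9897)(0.7579)(-0.9625) = -0.62840,
so c = arccos(-0.62840) = 2.25030 rad.
Distance = R·c = 1473 × 2.2503 ≈ 3315 km.

3315 km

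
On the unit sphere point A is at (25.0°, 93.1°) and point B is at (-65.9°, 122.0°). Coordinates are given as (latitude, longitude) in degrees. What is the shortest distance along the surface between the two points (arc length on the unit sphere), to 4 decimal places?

1.6326

With latitudes φ₁ = 25.000°, φ₂ = -65.900° and longitude difference Δλ = 28.900°:
cos c = sin φ₁ sin φ₂ + cos φ₁ cos φ₂ cos Δλ = (0.4226)(-0.9128) + (0.9063)(0.4083)(0.8755) = -0.06179,
so c = arccos(-0.06179) = 1.63263 rad.
On the unit sphere the arc length equals the central angle: 1.6326.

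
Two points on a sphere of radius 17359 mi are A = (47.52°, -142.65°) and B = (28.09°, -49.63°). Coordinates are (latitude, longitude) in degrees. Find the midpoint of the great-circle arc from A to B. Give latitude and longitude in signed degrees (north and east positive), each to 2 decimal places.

48.15°, -88.17°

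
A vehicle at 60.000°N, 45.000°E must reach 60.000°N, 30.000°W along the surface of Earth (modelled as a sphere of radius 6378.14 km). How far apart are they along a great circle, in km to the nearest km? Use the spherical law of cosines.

With latitudes φ₁ = 60.000°, φ₂ = 60.000° and longitude difference Δλ = -75.000°:
cos c = sin φ₁ sin φ₂ + cos φ₁ cos φ₂ cos Δλ = (0.8660)(0.8660) + (0.5000)(0.5000)(0.2588) = 0.81470,
so c = arccos(0.81470) = 0.61858 rad.
Distance = R·c = 6378.14 × 0.6186 ≈ 3945 km.

3945 km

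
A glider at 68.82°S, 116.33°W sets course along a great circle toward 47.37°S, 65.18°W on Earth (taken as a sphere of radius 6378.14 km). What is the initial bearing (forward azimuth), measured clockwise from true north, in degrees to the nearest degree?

76°

With φ₁ = -1.2011, φ₂ = -0.8268, Δλ = 0.8927 rad, the forward-azimuth formula gives
θ = atan2( sin Δλ cos φ₂ , cos φ₁ sin φ₂ − sin φ₁ cos φ₂ cos Δλ ) = atan2(0.5274, 0.1303) = 76.12°.
So the initial bearing is 76°.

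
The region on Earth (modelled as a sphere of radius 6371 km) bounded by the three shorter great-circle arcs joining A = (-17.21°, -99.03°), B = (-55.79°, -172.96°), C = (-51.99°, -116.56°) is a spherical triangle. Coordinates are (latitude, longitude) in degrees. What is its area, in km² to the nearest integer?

Side lengths (central angles): a = 0.5676, b = 0.6534, c = 1.1665 rad; semiperimeter s = 1.1938.
By l'Huilier's theorem, tan(E/4) = √[tan(s/2) tan((s−a)/2) tan((s−b)/2) tan((s−c)/2)], giving spherical excess E = 0.1152 rad.
Area = E·R² = 0.1152 × (6371)² ≈ 4676314 km².

4676314 km²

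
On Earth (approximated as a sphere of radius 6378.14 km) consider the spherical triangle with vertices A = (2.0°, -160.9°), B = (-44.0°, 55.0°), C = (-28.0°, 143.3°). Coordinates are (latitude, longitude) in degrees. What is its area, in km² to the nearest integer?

18823016 km²

Side lengths (central angles): a = 1.2186, b = 1.0706, c = 2.2226 rad; semiperimeter s = 2.2559.
By l'Huilier's theorem, tan(E/4) = √[tan(s/2) tan((s−a)/2) tan((s−b)/2) tan((s−c)/2)], giving spherical excess E = 0.4627 rad.
Area = E·R² = 0.4627 × (6378.14)² ≈ 18823016 km².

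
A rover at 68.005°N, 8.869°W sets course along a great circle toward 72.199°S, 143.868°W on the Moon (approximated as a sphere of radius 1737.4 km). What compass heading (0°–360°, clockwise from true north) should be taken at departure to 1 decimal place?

234.2°

Δλ = -134.999° = -2.3562 rad.
y = sin Δλ · cos φ₂ = (-0.7071)(0.3057) = -0.2162
x = cos φ₁ sin φ₂ − sin φ₁ cos φ₂ cos Δλ = (0.3745)(-0.9521) − (0.9272)(0.3057)(-0.7071) = -0.1562
θ = atan2(y, x) = -125.84°; adding 360° gives 234.2°.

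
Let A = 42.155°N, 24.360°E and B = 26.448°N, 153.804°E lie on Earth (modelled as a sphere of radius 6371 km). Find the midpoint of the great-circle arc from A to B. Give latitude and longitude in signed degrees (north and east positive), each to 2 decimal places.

57.45°, 100.35°

Central angle δ = 1.6939 rad. Interpolating on the sphere with fraction f = 0.5:
P = [sin((1−f)δ)·A + sin(fδ)·B] / sin δ = 0.7550·A + 0.7550·B in Cartesian coordinates,
giving P = (-0.0967, 0.5292, 0.8429), i.e. latitude 57.45°, longitude 100.35°.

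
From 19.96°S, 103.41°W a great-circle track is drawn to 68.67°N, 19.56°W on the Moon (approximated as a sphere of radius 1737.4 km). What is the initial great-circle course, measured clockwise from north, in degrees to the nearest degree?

Δλ = 83.850° = 1.4635 rad.
y = sin Δλ · cos φ₂ = (0.9942)(0.3637) = 0.3616
x = cos φ₁ sin φ₂ − sin φ₁ cos φ₂ cos Δλ = (0.9399)(0.9315) − (-0.3414)(0.3637)(0.1071) = 0.8888
θ = atan2(y, x) = 22.14°, so the bearing is 22°.

22°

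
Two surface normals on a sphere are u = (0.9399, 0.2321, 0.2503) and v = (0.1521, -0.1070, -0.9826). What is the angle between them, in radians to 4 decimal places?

u·v = -0.1278; |u| = 1.0000, |v| = 1.0000.
cos θ = (u·v)/(|u||v|) = -0.1278, so θ = 1.6990 rad.

1.6990 rad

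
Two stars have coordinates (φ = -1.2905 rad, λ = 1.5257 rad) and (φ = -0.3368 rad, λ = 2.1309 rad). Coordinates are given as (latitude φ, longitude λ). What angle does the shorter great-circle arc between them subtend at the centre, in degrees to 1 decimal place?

57.8°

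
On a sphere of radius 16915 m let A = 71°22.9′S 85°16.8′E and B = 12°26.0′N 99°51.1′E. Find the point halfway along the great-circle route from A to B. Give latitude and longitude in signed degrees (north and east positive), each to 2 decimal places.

-29.62°, 96.28°

The central angle between A and B is δ = 1.4729 rad.
With f = 0.5, the slerp weights are sin((1−f)δ)/sin δ = 0.6749 and sin(fδ)/sin δ = 0.6749.
Weighted sum of the unit vectors: (0.6749)·(0.0263,0.3182,-0.9477) + (0.6749)·(-0.1671,0.9621,0.2153) = (-0.0950, 0.8641, -0.4943).
Converting back: φ = atan2(z, √(x²+y²)) = -29.62°, λ = atan2(y, x) = 96.28°.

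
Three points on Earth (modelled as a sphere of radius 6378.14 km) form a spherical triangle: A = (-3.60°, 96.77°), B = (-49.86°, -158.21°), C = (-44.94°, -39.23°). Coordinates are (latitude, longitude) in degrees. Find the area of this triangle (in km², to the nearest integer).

69202966 km²

Side lengths (central angles): a = 1.2462, b = 2.0531, c = 1.6898 rad; semiperimeter s = 2.4946.
By l'Huilier's theorem, tan(E/4) = √[tan(s/2) tan((s−a)/2) tan((s−b)/2) tan((s−c)/2)], giving spherical excess E = 1.7011 rad.
Area = E·R² = 1.7011 × (6378.14)² ≈ 69202966 km².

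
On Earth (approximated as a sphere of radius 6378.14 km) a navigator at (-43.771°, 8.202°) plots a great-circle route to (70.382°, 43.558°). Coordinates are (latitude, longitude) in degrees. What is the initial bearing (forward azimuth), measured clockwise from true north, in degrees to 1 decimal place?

12.6°

With φ₁ = -0.7639, φ₂ = 1.2284, Δλ = 0.6171 rad, the forward-azimuth formula gives
θ = atan2( sin Δλ cos φ₂ , cos φ₁ sin φ₂ − sin φ₁ cos φ₂ cos Δλ ) = atan2(0.1943, 0.8696) = 12.59°.
So the initial bearing is 12.6°.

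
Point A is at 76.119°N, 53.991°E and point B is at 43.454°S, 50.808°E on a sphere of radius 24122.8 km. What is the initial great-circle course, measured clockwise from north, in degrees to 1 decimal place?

182.7°

Δλ = -3.183° = -0.0556 rad.
y = sin Δλ · cos φ₂ = (-0.0555)(0.7259) = -0.0403
x = cos φ₁ sin φ₂ − sin φ₁ cos φ₂ cos Δλ = (0.2399)(-0.6878) − (0.9708)(0.7259)(0.9985) = -0.8686
θ = atan2(y, x) = -177.34°; adding 360° gives 182.7°.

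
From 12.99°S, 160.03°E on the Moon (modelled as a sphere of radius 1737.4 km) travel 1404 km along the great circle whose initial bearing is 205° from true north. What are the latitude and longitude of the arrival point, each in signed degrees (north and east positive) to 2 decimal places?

Angular distance δ = d/R = 1404/1737.4 = 0.80810 rad; initial bearing θ = 3.5779 rad.
sin φ₂ = sin φ₁ cos δ + cos φ₁ sin δ cos θ = (-0.2248)(0.6909) + (0.9744)(0.7230)(-0.9063) = -0.7938, so φ₂ = -52.54°.
Δλ = atan2(sin θ sin δ cos φ₁, cos δ − sin φ₁ sin φ₂) = atan2(-0.2977, 0.5124) = -30.156°.
λ₂ = 160.030° − 30.156° = 129.87°.

-52.54°, 129.87°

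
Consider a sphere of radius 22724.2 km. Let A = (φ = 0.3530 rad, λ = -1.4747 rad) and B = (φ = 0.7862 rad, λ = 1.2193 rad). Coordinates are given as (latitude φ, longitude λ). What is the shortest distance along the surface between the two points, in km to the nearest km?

43894 km

Let φ₁ = 0.3530 rad, φ₂ = 0.7862 rad, and Δλ = 2.6940 rad.
Haversine: a = sin²(Δφ/2) + cos φ₁ cos φ₂ sin²(Δλ/2) = 0.0462 + (0.9383)(0.7065)(0.9507) = 0.67651.
Central angle c = 2·arcsin(√a) = 1.93159 rad.
Distance = R·c = 22724.2 × 1.9316 ≈ 43894 km.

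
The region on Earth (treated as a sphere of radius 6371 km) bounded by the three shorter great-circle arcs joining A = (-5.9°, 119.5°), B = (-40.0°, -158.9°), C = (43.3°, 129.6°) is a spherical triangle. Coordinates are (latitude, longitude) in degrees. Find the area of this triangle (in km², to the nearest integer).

32259306 km²

Side lengths (central angles): a = 1.8379, b = 0.8734, c = 1.3925 rad; semiperimeter s = 2.0519.
By l'Huilier's theorem, tan(E/4) = √[tan(s/2) tan((s−a)/2) tan((s−b)/2) tan((s−c)/2)], giving spherical excess E = 0.7948 rad.
Area = E·R² = 0.7948 × (6371)² ≈ 32259306 km².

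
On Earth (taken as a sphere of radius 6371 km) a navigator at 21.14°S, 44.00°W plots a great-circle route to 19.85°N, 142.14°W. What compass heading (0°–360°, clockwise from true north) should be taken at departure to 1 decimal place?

286.1°

Δλ = -98.140° = -1.7129 rad.
y = sin Δλ · cos φ₂ = (-0.9899)(0.9406) = -0.9311
x = cos φ₁ sin φ₂ − sin φ₁ cos φ₂ cos Δλ = (0.9327)(0.3396) − (-0.3606)(0.9406)(-0.1416) = 0.2687
θ = atan2(y, x) = -73.90°; adding 360° gives 286.1°.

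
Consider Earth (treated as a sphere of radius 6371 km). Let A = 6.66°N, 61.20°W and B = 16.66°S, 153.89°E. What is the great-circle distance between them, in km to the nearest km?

With latitudes φ₁ = 6.660°, φ₂ = -16.660° and longitude difference Δλ = -144.910°:
cos c = sin φ₁ sin φ₂ + cos φ₁ cos φ₂ cos Δλ = (0.1160)(-0.2867) + (0.9933)(0.9580)(-0.8183) = -0.81186,
so c = arccos(-0.81186) = 2.51813 rad.
Distance = R·c = 6371 × 2.5181 ≈ 16043 km.

16043 km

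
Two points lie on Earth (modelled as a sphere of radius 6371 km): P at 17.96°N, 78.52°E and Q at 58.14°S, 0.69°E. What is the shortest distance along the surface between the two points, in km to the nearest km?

11006 km

Let φ₁ = 0.3135 rad, φ₂ = -1.0147 rad, and Δλ = -1.3584 rad.
Haversine: a = sin²(Δφ/2) + cos φ₁ cos φ₂ sin²(Δλ/2) = 0.3799 + (0.9513)(0.5278)(0.3946) = 0.57802.
Central angle c = 2·arcsin(√a) = 1.72748 rad.
Distance = R·c = 6371 × 1.7275 ≈ 11006 km.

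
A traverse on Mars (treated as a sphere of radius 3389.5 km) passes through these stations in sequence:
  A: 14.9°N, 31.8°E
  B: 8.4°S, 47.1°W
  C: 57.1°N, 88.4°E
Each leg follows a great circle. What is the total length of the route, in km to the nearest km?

11948 km

Leg A→B: central angle 1.4238 rad, distance 4825.9 km.
Leg B→C: central angle 2.1012 rad, distance 7122.2 km.
Total: 4825.9 + 7122.2 ≈ 11948 km.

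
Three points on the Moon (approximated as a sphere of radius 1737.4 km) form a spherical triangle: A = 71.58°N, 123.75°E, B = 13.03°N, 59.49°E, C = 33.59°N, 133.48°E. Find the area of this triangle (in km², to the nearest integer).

1379042 km²

Side lengths (central angles): a = 1.2148, b = 0.6692, c = 1.2158 rad; semiperimeter s = 1.5499.
By l'Huilier's theorem, tan(E/4) = √[tan(s/2) tan((s−a)/2) tan((s−b)/2) tan((s−c)/2)], giving spherical excess E = 0.4569 rad.
Area = E·R² = 0.4569 × (1737.4)² ≈ 1379042 km².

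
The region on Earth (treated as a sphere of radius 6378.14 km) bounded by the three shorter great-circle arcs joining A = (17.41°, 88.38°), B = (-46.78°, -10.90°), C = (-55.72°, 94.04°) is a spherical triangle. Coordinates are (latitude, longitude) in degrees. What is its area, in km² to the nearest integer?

35453843 km²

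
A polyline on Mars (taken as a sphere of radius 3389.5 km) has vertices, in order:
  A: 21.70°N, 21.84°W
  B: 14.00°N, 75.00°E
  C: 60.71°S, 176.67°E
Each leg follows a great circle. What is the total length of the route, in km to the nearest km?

Leg A→B: central angle 1.5887 rad, distance 5385.0 km.
Leg B→C: central angle 1.8828 rad, distance 6381.9 km.
Total: 5385.0 + 6381.9 ≈ 11767 km.

11767 km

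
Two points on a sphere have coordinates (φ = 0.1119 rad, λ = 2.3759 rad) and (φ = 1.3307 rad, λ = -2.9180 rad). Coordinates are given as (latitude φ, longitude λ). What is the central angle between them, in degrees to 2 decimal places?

76.22°

Let φ₁ = 0.1119 rad, φ₂ = 1.3307 rad, and Δλ = 0.9893 rad.
Haversine: a = sin²(Δφ/2) + cos φ₁ cos φ₂ sin²(Δλ/2) = 0.3276 + (0.9937)(0.2378)(0.2254) = 0.38087.
Central angle c = 2·arcsin(√a) = 1.33022 rad.
So the angular separation is 76.22°.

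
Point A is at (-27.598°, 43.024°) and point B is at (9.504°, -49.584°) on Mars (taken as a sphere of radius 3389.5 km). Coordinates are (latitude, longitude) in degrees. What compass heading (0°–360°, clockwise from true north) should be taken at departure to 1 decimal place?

Δλ = -92.608° = -1.6163 rad.
y = sin Δλ · cos φ₂ = (-0.9990)(0.9863) = -0.9853
x = cos φ₁ sin φ₂ − sin φ₁ cos φ₂ cos Δλ = (0.8862)(0.1651) − (-0.4633)(0.9863)(-0.0455) = 0.1255
θ = atan2(y, x) = -82.74°; adding 360° gives 277.3°.

277.3°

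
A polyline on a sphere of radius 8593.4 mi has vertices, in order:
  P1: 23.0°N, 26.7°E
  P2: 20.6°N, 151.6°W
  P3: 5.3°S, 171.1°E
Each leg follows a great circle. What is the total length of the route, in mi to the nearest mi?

Leg P1→P2: central angle 2.3801 rad, distance 20453.0 mi.
Leg P2→P3: central angle 0.7828 rad, distance 6727.1 mi.
Total: 20453.0 + 6727.1 ≈ 27180 mi.

27180 mi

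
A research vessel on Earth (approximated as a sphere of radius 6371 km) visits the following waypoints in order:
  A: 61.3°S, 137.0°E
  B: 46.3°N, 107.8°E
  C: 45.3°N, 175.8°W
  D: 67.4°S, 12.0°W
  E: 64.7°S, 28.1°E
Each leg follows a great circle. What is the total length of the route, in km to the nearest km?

37112 km

Leg A→B: central angle 1.9225 rad, distance 12248.5 km.
Leg B→C: central angle 0.8916 rad, distance 5680.5 km.
Leg C→D: central angle 2.7283 rad, distance 17381.9 km.
Leg D→E: central angle 0.2828 rad, distance 1801.6 km.
Total: 12248.5 + 5680.5 + 17381.9 + 1801.6 ≈ 37112 km.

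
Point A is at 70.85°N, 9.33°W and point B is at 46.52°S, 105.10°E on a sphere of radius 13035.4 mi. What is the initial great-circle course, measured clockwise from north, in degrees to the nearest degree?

With φ₁ = 1.2366, φ₂ = -0.8119, Δλ = 1.9972 rad, the forward-azimuth formula gives
θ = atan2( sin Δλ cos φ₂ , cos φ₁ sin φ₂ − sin φ₁ cos φ₂ cos Δλ ) = atan2(0.6265, 0.0308) = 87.18°.
So the initial bearing is 87°.

87°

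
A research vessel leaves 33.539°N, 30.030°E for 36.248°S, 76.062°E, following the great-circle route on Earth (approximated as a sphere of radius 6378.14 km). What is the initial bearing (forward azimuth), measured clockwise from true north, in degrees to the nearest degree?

144°

Δλ = 46.032° = 0.8034 rad.
y = sin Δλ · cos φ₂ = (0.7197)(0.8065) = 0.5804
x = cos φ₁ sin φ₂ − sin φ₁ cos φ₂ cos Δλ = (0.8335)(-0.5913) − (0.5525)(0.8065)(0.6943) = -0.8022
θ = atan2(y, x) = 144.11°, so the bearing is 144°.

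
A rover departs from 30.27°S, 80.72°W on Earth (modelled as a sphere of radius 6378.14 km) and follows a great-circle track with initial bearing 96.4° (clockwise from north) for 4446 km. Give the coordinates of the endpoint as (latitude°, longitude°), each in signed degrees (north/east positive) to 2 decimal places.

-26.63°, -35.18°

Angular distance δ = d/R = 4446/6378.14 = 0.69707 rad; initial bearing θ = 1.6825 rad.
sin φ₂ = sin φ₁ cos δ + cos φ₁ sin δ cos θ = (-0.5041)(0.7667) + (0.8637)(0.6420)(-0.1115) = -0.4483, so φ₂ = -26.63°.
Δλ = atan2(sin θ sin δ cos φ₁, cos δ − sin φ₁ sin φ₂) = atan2(0.5510, 0.5408) = 45.537°.
λ₂ = -80.720° + 45.537° = -35.18°.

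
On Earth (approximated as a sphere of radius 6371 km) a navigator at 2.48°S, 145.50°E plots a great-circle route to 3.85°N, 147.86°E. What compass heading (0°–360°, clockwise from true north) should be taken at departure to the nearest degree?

20°

Δλ = 2.360° = 0.0412 rad.
y = sin Δλ · cos φ₂ = (0.0412)(0.9977) = 0.0411
x = cos φ₁ sin φ₂ − sin φ₁ cos φ₂ cos Δλ = (0.9991)(0.0671) − (-0.0433)(0.9977)(0.9992) = 0.1102
θ = atan2(y, x) = 20.44°, so the bearing is 20°.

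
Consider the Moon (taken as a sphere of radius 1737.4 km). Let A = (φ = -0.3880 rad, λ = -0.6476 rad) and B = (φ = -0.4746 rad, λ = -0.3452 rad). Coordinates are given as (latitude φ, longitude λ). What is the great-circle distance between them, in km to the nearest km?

500 km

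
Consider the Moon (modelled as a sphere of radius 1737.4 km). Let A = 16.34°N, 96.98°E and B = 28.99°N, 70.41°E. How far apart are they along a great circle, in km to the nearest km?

834 km

With latitudes φ₁ = 16.340°, φ₂ = 28.990° and longitude difference Δλ = -26.570°:
cos c = sin φ₁ sin φ₂ + cos φ₁ cos φ₂ cos Δλ = (0.2813)(0.4847) + (0.9596)(0.8747)(0.8944) = 0.88708,
so c = arccos(0.88708) = 0.47982 rad.
Distance = R·c = 1737.4 × 0.4798 ≈ 834 km.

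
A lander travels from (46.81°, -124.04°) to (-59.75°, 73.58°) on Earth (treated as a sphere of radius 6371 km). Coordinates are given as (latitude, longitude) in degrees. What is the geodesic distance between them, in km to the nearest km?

With latitudes φ₁ = 46.810°, φ₂ = -59.750° and longitude difference Δλ = -162.380°:
cos c = sin φ₁ sin φ₂ + cos φ₁ cos φ₂ cos Δλ = (0.7291)(-0.8638) + (0.6844)(0.5038)(-0.9531) = -0.95843,
so c = arccos(-0.95843) = 2.85224 rad.
Distance = R·c = 6371 × 2.8522 ≈ 18172 km.

18172 km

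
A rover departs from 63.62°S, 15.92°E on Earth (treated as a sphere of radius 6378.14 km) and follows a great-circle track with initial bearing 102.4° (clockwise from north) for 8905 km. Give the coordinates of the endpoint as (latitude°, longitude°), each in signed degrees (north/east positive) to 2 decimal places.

Angular distance δ = d/R = 8905/6378.14 = 1.39618 rad; initial bearing θ = 1.7872 rad.
sin φ₂ = sin φ₁ cos δ + cos φ₁ sin δ cos θ = (-0.8959)(0.1737) + (0.4443)(0.9848)(-0.2147) = -0.2496, so φ₂ = -14.45°.
Δλ = atan2(sin θ sin δ cos φ₁, cos δ − sin φ₁ sin φ₂) = atan2(0.4274, -0.0499) = 96.657°.
λ₂ = 15.920° + 96.657° = 112.58°.

-14.45°, 112.58°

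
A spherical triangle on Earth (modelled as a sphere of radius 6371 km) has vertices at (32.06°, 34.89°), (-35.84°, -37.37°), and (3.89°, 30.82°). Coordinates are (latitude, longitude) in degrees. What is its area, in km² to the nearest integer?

12601948 km²

Side lengths (central angles): a = 1.3070, b = 0.4962, c = 1.6724 rad; semiperimeter s = 1.7378.
By l'Huilier's theorem, tan(E/4) = √[tan(s/2) tan((s−a)/2) tan((s−b)/2) tan((s−c)/2)], giving spherical excess E = 0.3105 rad.
Area = E·R² = 0.3105 × (6371)² ≈ 12601948 km².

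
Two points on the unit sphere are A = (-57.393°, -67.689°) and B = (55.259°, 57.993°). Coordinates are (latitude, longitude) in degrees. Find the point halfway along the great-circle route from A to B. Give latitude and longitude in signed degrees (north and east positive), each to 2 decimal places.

Central angle δ = 2.6287 rad. Interpolating on the sphere with fraction f = 0.5:
P = [sin((1−f)δ)·A + sin(fδ)·B] / sin δ = 1.9713·A + 1.9713·B in Cartesian coordinates,
giving P = (0.9987, -0.0301, -0.0407), i.e. latitude -2.33°, longitude -1.73°.

-2.33°, -1.73°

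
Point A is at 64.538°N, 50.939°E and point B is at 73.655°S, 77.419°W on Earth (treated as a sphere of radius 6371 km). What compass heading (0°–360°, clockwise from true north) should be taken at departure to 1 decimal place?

Δλ = -128.358° = -2.2403 rad.
y = sin Δλ · cos φ₂ = (-0.7841)(0.2814) = -0.2207
x = cos φ₁ sin φ₂ − sin φ₁ cos φ₂ cos Δλ = (0.4299)(-0.9596) − (0.9029)(0.2814)(-0.6206) = -0.2549
θ = atan2(y, x) = -139.11°; adding 360° gives 220.9°.

220.9°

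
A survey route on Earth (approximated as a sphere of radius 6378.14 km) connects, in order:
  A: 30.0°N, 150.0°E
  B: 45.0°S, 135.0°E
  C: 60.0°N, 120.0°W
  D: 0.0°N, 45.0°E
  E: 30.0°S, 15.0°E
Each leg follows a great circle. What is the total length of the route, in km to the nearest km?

41329 km

Leg A→B: central angle 1.3305 rad, distance 8486.4 km.
Leg B→C: central angle 2.3516 rad, distance 14999.1 km.
Leg C→D: central angle 2.0748 rad, distance 13233.6 km.
Leg D→E: central angle 0.7227 rad, distance 4609.7 km.
Total: 8486.4 + 14999.1 + 13233.6 + 4609.7 ≈ 41329 km.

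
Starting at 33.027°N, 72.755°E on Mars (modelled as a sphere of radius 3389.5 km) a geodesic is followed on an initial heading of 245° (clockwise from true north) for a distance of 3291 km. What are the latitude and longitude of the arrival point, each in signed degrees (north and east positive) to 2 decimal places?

0.87°, 24.32°

Angular distance δ = d/R = 3291/3389.5 = 0.97094 rad; initial bearing θ = 4.2761 rad.
sin φ₂ = sin φ₁ cos δ + cos φ₁ sin δ cos θ = (0.5450)(0.5645) + (0.8384)(0.8254)(-0.4226) = 0.0152, so φ₂ = 0.87°.
Δλ = atan2(sin θ sin δ cos φ₁, cos δ − sin φ₁ sin φ₂) = atan2(-0.6272, 0.5562) = -48.432°.
λ₂ = 72.755° − 48.432° = 24.32°.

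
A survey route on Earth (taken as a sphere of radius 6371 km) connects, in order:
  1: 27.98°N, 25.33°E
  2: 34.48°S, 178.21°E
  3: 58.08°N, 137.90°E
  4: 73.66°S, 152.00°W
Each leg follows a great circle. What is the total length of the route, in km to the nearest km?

43847 km

Leg 1→2: central angle 2.7227 rad, distance 17346.2 km.
Leg 2→3: central angle 1.7195 rad, distance 10954.9 km.
Leg 3→4: central angle 2.4401 rad, distance 15545.8 km.
Total: 17346.2 + 10954.9 + 15545.8 ≈ 43847 km.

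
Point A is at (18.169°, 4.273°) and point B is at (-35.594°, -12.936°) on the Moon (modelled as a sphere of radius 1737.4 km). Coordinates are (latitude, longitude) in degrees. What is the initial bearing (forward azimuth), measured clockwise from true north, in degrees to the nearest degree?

With φ₁ = 0.3171, φ₂ = -0.6212, Δλ = -0.3004 rad, the forward-azimuth formula gives
θ = atan2( sin Δλ cos φ₂ , cos φ₁ sin φ₂ − sin φ₁ cos φ₂ cos Δλ ) = atan2(-0.2406, -0.7952) = -163.17°.
Adding 360° brings this into [0°, 360°): 197°.

197°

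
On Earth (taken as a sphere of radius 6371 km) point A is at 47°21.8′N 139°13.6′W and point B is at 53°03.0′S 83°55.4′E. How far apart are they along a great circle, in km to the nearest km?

Let φ₁ = 0.8266 rad, φ₂ = -0.9259 rad, and Δλ = -2.3885 rad.
cos c = sin φ₁ sin φ₂ + cos φ₁ cos φ₂ cos Δλ = (0.7357)(-0.7992) + (0.6773)(0.6011)(-0.7296) = -0.88497,
so c = arccos(-0.88497) = 2.65722 rad.
Distance = R·c = 6371 × 2.6572 ≈ 16929 km.

16929 km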